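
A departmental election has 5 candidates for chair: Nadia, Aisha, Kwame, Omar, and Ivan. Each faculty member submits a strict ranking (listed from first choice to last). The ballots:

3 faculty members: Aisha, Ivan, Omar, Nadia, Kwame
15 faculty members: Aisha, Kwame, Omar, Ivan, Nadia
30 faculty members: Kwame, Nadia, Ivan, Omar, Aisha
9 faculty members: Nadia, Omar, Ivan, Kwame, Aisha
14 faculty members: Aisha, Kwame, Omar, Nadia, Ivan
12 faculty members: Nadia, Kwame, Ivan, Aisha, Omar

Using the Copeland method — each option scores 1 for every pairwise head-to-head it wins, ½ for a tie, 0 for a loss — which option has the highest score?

Kwame

Nadia: beats Aisha, Omar, and Ivan; loses to Kwame → score 3.
Aisha: beats Omar; loses to Nadia, Kwame, and Ivan → score 1.
Kwame: beats Nadia, Aisha, Omar, and Ivan → score 4.
Omar: loses to Nadia, Aisha, Kwame, and Ivan → score 0.
Ivan: beats Aisha and Omar; loses to Nadia and Kwame → score 2.
Kwame has the best pairwise record.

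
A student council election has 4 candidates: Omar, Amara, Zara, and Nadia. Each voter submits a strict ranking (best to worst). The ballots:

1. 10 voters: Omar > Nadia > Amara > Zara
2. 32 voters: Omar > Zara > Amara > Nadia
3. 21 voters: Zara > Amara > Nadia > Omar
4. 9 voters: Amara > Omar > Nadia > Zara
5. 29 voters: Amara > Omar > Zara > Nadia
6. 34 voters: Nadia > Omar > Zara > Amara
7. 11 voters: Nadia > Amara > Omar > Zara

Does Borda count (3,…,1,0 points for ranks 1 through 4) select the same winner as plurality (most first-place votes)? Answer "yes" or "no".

Borda — scores: Omar 281, Amara 220, Zara 190, Nadia 185. Winner: Omar.
Plurality — first-place votes: Omar 42, Amara 38, Zara 21, Nadia 45. Winner: Nadia.
The two methods disagree.

no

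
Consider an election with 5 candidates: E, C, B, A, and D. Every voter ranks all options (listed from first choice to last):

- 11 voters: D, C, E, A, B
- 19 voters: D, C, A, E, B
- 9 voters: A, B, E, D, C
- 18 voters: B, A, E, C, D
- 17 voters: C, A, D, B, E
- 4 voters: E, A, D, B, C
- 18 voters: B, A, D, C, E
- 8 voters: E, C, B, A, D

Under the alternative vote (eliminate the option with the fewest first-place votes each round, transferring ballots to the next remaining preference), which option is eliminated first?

A

Round 1: E 12, C 17, B 36, A 9, D 30. Eliminate A.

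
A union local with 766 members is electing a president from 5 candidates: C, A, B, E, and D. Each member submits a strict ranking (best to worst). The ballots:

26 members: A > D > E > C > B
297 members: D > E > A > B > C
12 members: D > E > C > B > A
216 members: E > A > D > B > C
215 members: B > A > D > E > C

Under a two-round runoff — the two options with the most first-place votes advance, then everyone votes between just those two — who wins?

Round 1 first-place votes: C 0, A 26, B 215, E 216, D 309.
D and E advance.
Runoff: D is preferred to E by 550 voters; E by 216.
D wins the runoff.

D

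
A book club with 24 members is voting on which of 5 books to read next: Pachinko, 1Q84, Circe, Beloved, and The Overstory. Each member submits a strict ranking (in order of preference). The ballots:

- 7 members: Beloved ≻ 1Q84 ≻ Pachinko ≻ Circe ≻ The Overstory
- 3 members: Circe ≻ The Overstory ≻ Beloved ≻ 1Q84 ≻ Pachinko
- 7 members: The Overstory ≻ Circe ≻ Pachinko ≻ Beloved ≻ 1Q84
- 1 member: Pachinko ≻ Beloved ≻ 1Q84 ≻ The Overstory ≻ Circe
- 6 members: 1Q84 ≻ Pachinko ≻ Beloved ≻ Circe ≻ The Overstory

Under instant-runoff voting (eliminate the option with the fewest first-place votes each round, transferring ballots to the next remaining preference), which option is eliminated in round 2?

Circe

Round 1: Pachinko 1, 1Q84 6, Circe 3, Beloved 7, The Overstory 7. Eliminate Pachinko.
Round 2: 1Q84 6, Circe 3, Beloved 8, The Overstory 7. Eliminate Circe.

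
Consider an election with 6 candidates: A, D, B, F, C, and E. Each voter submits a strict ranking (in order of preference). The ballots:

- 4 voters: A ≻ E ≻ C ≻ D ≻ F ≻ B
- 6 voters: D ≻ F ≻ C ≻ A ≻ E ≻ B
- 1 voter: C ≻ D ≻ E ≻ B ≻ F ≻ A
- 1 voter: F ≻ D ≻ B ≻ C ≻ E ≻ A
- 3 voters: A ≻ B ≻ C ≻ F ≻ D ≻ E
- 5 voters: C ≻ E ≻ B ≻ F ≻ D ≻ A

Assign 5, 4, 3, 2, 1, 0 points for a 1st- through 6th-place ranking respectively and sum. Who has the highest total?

C

A: 4·5 + 6·2 + 1·0 + 1·0 + 3·5 + 5·0 = 47
D: 4·2 + 6·5 + 1·4 + 1·4 + 3·1 + 5·1 = 54
B: 4·0 + 6·0 + 1·2 + 1·3 + 3·4 + 5·3 = 32
F: 4·1 + 6·4 + 1·1 + 1·5 + 3·2 + 5·2 = 50
C: 4·3 + 6·3 + 1·5 + 1·2 + 3·3 + 5·5 = 71
E: 4·4 + 6·1 + 1·3 + 1·1 + 3·0 + 5·4 = 46
C has the highest Borda score (71).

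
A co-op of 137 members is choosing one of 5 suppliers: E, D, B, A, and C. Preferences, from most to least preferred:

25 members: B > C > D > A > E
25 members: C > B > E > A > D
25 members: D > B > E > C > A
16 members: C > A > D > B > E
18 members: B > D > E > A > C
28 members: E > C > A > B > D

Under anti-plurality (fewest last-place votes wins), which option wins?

B

Last-place votes: E 41, D 53, B 0, A 25, C 18.
B is ranked last by the fewest voters, so B wins.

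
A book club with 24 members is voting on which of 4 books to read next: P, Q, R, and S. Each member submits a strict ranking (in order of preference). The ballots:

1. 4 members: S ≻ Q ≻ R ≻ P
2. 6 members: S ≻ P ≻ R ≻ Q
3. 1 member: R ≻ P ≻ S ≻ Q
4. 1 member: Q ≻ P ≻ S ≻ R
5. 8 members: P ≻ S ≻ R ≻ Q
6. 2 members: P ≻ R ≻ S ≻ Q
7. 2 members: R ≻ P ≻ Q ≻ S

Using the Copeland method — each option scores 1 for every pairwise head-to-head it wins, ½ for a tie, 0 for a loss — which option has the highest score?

P

P: beats Q, R, and S → score 3.
Q: loses to P, R, and S → score 0.
R: beats Q; loses to P and S → score 1.
S: beats Q and R; loses to P → score 2.
P has the best pairwise record.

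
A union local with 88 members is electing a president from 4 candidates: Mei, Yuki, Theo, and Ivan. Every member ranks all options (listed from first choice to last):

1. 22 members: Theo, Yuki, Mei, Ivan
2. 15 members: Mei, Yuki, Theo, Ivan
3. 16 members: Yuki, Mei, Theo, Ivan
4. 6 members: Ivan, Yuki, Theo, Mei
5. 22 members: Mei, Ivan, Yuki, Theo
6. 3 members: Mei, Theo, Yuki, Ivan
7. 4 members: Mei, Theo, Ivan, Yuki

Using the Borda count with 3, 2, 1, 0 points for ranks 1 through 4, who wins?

Mei

Mei: 22·1 + 15·3 + 16·2 + 6·0 + 22·3 + 3·3 + 4·3 = 186
Yuki: 22·2 + 15·2 + 16·3 + 6·2 + 22·1 + 3·1 + 4·0 = 159
Theo: 22·3 + 15·1 + 16·1 + 6·1 + 22·0 + 3·2 + 4·2 = 117
Ivan: 22·0 + 15·0 + 16·0 + 6·3 + 22·2 + 3·0 + 4·1 = 66
Mei has the highest Borda score (186).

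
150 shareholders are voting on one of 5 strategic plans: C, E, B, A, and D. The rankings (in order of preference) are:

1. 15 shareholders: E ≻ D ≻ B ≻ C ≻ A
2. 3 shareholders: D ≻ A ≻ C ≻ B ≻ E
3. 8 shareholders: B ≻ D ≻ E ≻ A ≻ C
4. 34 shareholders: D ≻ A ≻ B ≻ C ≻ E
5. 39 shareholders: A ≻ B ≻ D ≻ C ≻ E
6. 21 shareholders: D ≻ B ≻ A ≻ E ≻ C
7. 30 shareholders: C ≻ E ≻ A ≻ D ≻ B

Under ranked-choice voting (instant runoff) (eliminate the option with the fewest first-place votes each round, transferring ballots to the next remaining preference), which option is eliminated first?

B

Round 1: C 30, E 15, B 8, A 39, D 58. Eliminate B.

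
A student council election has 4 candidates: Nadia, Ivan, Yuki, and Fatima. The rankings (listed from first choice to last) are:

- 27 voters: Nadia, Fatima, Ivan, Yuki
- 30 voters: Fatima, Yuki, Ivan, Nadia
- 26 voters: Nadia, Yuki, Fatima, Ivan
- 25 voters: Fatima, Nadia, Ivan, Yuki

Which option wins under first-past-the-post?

First-place votes: Nadia 53, Ivan 0, Yuki 0, Fatima 55.
Fatima has the most first-place votes.

Fatima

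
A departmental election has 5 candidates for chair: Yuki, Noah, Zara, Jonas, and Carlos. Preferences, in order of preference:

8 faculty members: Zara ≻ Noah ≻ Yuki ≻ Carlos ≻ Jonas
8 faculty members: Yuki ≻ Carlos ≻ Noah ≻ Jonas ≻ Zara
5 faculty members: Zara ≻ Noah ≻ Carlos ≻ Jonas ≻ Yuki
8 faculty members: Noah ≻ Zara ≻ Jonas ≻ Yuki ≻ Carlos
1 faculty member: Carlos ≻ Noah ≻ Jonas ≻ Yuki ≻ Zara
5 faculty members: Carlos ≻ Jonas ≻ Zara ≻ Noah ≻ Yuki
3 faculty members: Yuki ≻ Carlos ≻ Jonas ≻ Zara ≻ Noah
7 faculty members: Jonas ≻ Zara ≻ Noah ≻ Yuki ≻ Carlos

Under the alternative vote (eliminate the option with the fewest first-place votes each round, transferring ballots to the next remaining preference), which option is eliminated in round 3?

Yuki

Round 1: Yuki 11, Noah 8, Zara 13, Jonas 7, Carlos 6. Eliminate Carlos.
Round 2: Yuki 11, Noah 9, Zara 13, Jonas 12. Eliminate Noah.
Round 3: Yuki 11, Zara 21, Jonas 13. Eliminate Yuki.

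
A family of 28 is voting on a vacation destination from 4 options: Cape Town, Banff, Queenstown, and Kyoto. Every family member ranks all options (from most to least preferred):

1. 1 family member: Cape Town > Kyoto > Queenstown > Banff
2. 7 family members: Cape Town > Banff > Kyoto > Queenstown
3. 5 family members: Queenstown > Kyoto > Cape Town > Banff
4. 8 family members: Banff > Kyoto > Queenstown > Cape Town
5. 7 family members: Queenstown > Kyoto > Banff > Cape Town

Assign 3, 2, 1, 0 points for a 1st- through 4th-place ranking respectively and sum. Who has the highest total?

Kyoto

Cape Town: 1·3 + 7·3 + 5·1 + 8·0 + 7·0 = 29
Banff: 1·0 + 7·2 + 5·0 + 8·3 + 7·1 = 45
Queenstown: 1·1 + 7·0 + 5·3 + 8·1 + 7·3 = 45
Kyoto: 1·2 + 7·1 + 5·2 + 8·2 + 7·2 = 49
Kyoto has the highest Borda score (49).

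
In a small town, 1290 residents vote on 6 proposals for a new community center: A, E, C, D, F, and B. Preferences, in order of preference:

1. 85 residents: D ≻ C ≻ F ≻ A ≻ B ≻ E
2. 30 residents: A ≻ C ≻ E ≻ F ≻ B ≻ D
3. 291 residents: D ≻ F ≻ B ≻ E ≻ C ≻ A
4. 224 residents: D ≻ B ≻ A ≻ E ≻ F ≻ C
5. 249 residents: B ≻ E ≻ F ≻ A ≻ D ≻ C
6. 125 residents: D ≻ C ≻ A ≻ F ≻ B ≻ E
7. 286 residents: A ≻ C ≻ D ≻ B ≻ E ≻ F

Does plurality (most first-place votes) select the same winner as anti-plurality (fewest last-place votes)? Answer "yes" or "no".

no

Plurality — first-place votes: A 316, E 0, C 0, D 725, F 0, B 249. Winner: D.
Anti-plurality — last-place votes: A 291, E 210, C 473, D 30, F 286, B 0. Winner: B.
The two methods disagree.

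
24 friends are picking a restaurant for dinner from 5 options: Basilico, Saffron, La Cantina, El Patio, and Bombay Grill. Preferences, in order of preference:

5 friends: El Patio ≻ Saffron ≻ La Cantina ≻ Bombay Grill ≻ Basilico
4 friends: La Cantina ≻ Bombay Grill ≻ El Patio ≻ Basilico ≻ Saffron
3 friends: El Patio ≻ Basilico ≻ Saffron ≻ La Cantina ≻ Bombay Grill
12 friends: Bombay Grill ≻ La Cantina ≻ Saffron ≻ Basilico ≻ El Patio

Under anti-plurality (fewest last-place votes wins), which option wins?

La Cantina

Last-place votes: Basilico 5, Saffron 4, La Cantina 0, El Patio 12, Bombay Grill 3.
La Cantina is ranked last by the fewest voters, so La Cantina wins.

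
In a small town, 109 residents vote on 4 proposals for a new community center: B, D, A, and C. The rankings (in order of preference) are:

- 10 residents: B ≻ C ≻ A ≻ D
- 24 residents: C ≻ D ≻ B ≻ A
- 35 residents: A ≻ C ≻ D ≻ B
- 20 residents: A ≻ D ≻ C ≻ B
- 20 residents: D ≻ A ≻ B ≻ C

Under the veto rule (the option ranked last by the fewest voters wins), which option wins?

D

Last-place votes: B 55, D 10, A 24, C 20.
D is ranked last by the fewest voters, so D wins.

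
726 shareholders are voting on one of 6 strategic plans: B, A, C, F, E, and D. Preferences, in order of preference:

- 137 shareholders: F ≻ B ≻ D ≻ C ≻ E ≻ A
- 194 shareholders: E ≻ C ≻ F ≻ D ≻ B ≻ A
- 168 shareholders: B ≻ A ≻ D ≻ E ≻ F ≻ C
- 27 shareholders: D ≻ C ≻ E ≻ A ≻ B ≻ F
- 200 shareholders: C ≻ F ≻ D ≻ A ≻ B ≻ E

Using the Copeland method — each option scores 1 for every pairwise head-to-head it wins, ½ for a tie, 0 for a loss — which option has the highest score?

C

B: beats A and E; loses to C, F, and D → score 2.
A: beats E; loses to B, C, F, and D → score 1.
C: beats B, A, F, E, and D → score 5.
F: beats B, A, and D; loses to C and E → score 3.
E: beats F; loses to B, A, C, and D → score 1.
D: beats B, A, and E; loses to C and F → score 3.
C has the best pairwise record.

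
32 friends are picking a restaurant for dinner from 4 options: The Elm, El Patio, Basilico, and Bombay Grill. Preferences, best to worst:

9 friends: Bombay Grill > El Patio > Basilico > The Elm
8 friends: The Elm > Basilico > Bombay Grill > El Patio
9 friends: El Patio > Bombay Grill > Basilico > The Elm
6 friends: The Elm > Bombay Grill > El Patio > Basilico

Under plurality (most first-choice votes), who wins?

First-place votes: The Elm 14, El Patio 9, Basilico 0, Bombay Grill 9.
The Elm has the most first-place votes.

The Elm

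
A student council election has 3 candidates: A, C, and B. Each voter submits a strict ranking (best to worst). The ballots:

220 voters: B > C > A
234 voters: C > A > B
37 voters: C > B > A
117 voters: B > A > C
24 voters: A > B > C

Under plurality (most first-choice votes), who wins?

First-place votes: A 24, C 271, B 337.
B has the most first-place votes.

B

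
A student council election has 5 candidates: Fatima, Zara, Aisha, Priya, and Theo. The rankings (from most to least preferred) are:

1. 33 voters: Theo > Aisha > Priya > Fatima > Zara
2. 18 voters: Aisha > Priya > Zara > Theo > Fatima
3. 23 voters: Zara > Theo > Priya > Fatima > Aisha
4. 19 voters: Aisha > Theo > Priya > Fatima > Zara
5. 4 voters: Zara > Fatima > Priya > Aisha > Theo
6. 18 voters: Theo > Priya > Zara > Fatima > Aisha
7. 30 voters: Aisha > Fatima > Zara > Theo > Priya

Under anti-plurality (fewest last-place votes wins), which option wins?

Theo

Last-place votes: Fatima 18, Zara 52, Aisha 41, Priya 30, Theo 4.
Theo is ranked last by the fewest voters, so Theo wins.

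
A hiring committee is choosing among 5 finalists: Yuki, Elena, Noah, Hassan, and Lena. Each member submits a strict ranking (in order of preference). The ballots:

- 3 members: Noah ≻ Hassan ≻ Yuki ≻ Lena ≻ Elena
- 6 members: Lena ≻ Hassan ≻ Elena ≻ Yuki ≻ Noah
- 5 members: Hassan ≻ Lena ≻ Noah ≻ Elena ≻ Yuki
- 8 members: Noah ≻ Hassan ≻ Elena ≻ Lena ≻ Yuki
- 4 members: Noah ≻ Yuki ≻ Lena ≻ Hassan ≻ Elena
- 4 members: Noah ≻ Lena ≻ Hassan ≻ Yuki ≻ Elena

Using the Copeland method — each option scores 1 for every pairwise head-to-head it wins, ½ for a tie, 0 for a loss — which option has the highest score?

Noah

Yuki: loses to Elena, Noah, Hassan, and Lena → score 0.
Elena: beats Yuki; loses to Noah, Hassan, and Lena → score 1.
Noah: beats Yuki, Elena, Hassan, and Lena → score 4.
Hassan: beats Yuki, Elena, and Lena; loses to Noah → score 3.
Lena: beats Yuki and Elena; loses to Noah and Hassan → score 2.
Noah has the best pairwise record.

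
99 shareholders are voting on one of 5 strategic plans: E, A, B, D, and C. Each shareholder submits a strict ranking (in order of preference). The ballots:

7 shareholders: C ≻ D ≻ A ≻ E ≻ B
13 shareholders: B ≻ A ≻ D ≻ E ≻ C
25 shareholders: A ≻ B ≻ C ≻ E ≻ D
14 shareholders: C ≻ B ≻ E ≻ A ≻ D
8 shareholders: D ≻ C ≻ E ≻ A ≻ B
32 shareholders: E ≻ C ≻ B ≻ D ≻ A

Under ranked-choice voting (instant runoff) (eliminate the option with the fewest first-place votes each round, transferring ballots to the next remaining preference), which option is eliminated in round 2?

B

Round 1: E 32, A 25, B 13, D 8, C 21. Eliminate D.
Round 2: E 32, A 25, B 13, C 29. Eliminate B.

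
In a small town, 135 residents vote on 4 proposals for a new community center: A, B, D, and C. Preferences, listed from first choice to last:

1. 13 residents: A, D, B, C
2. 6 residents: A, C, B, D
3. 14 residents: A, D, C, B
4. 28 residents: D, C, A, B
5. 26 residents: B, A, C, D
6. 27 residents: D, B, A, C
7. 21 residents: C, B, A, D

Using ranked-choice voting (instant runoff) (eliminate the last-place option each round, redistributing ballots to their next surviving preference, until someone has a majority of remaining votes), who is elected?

D

Round 1: A 33, B 26, D 55, C 21. Eliminate C.
Round 2: A 33, B 47, D 55. Eliminate A.
Round 3: B 53, D 82. D has a majority.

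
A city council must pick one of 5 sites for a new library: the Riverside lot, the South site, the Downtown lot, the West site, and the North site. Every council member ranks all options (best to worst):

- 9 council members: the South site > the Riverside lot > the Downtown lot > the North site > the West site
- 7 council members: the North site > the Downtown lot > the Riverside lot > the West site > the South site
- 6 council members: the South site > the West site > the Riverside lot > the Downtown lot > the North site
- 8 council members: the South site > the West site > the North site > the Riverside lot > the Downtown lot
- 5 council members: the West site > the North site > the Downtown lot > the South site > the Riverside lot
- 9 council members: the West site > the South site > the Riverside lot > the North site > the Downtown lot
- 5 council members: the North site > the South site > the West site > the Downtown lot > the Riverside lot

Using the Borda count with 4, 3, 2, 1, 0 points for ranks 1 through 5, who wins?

the Riverside lot: 9·3 + 7·2 + 6·2 + 8·1 + 5·0 + 9·2 + 5·0 = 79
the South site: 9·4 + 7·0 + 6·4 + 8·4 + 5·1 + 9·3 + 5·3 = 139
the Downtown lot: 9·2 + 7·3 + 6·1 + 8·0 + 5·2 + 9·0 + 5·1 = 60
the West site: 9·0 + 7·1 + 6·3 + 8·3 + 5·4 + 9·4 + 5·2 = 115
the North site: 9·1 + 7·4 + 6·0 + 8·2 + 5·3 + 9·1 + 5·4 = 97
the South site has the highest Borda score (139).

the South site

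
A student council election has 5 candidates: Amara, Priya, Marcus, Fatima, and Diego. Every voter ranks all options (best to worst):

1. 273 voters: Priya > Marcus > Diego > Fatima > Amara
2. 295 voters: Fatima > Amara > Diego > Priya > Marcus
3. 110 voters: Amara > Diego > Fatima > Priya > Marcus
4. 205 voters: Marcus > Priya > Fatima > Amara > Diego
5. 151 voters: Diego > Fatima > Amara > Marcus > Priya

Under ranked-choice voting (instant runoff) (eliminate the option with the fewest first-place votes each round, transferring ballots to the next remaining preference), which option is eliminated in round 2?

Marcus

Round 1: Amara 110, Priya 273, Marcus 205, Fatima 295, Diego 151. Eliminate Amara.
Round 2: Priya 273, Marcus 205, Fatima 295, Diego 261. Eliminate Marcus.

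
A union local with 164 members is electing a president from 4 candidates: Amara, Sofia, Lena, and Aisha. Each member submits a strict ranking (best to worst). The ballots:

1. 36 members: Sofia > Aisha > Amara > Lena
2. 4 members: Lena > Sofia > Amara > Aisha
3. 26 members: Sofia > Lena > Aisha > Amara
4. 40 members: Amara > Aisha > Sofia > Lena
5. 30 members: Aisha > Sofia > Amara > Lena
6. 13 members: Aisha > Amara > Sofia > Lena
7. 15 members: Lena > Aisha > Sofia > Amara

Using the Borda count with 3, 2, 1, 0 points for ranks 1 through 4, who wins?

Aisha

Amara: 36·1 + 4·1 + 26·0 + 40·3 + 30·1 + 13·2 + 15·0 = 216
Sofia: 36·3 + 4·2 + 26·3 + 40·1 + 30·2 + 13·1 + 15·1 = 322
Lena: 36·0 + 4·3 + 26·2 + 40·0 + 30·0 + 13·0 + 15·3 = 109
Aisha: 36·2 + 4·0 + 26·1 + 40·2 + 30·3 + 13·3 + 15·2 = 337
Aisha has the highest Borda score (337).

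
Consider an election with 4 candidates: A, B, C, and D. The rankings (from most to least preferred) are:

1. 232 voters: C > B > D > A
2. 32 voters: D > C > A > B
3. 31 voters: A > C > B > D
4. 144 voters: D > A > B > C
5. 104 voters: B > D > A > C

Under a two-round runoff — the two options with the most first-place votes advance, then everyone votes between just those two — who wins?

D

Round 1 first-place votes: A 31, B 104, C 232, D 176.
C and D advance.
Runoff: C is preferred to D by 263 voters; D by 280.
D wins the runoff.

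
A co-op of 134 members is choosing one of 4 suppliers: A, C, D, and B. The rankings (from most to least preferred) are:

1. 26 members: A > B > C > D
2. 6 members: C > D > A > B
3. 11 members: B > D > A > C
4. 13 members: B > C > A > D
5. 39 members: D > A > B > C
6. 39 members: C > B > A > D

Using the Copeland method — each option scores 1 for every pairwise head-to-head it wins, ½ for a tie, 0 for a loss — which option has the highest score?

A: beats C, D, and B → score 3.
C: beats D; loses to A and B → score 1.
D: loses to A, C, and B → score 0.
B: beats C and D; loses to A → score 2.
A has the best pairwise record.

A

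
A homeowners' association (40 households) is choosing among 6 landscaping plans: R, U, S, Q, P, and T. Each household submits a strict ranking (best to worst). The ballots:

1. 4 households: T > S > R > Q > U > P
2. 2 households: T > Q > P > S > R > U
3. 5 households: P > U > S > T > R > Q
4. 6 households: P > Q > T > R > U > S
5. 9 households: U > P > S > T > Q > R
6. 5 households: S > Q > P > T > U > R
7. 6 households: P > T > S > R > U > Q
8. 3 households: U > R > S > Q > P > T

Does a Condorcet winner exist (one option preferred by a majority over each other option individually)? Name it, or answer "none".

P

P vs R: 33–7 for P.
P vs U: 24–16 for P.
P vs S: 28–12 for P.
P vs Q: 26–14 for P.
P vs T: 34–6 for P.
P beats every other option head-to-head.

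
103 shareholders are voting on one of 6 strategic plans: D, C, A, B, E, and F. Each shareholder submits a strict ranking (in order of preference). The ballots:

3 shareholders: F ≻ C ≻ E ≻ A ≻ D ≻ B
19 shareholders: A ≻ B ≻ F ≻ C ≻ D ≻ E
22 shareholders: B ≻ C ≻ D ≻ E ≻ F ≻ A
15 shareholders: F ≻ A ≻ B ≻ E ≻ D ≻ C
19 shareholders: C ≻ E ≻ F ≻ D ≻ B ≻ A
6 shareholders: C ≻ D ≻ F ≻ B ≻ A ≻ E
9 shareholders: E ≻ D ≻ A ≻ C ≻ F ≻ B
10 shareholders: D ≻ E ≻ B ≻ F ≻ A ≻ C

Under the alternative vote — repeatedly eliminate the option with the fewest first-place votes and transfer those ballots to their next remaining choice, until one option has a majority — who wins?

Round 1: D 10, C 25, A 19, B 22, E 9, F 18. Eliminate E.
Round 2: D 19, C 25, A 19, B 22, F 18. Eliminate F.
Round 3: D 19, C 28, A 34, B 22. Eliminate D.
Round 4: C 28, A 43, B 32. Eliminate C.
Round 5: A 46, B 57. B has a majority.

B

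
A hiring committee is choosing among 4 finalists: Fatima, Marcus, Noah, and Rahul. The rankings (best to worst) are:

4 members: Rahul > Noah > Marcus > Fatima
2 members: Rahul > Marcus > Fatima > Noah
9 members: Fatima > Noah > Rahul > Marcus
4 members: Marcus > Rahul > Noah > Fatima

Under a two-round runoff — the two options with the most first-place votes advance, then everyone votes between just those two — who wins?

Rahul

Round 1 first-place votes: Fatima 9, Marcus 4, Noah 0, Rahul 6.
Fatima and Rahul advance.
Runoff: Fatima is preferred to Rahul by 9 voters; Rahul by 10.
Rahul wins the runoff.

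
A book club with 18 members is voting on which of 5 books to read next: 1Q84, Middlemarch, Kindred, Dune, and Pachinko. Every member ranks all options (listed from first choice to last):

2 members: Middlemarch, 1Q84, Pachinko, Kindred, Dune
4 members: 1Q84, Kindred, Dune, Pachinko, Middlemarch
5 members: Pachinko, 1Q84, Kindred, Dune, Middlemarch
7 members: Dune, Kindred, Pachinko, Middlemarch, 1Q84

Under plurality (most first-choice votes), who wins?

First-place votes: 1Q84 4, Middlemarch 2, Kindred 0, Dune 7, Pachinko 5.
Dune has the most first-place votes.

Dune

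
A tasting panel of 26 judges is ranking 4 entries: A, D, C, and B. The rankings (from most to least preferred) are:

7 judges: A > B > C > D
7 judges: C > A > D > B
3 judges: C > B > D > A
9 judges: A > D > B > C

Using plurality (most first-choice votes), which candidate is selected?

A

First-place votes: A 16, D 0, C 10, B 0.
A has the most first-place votes.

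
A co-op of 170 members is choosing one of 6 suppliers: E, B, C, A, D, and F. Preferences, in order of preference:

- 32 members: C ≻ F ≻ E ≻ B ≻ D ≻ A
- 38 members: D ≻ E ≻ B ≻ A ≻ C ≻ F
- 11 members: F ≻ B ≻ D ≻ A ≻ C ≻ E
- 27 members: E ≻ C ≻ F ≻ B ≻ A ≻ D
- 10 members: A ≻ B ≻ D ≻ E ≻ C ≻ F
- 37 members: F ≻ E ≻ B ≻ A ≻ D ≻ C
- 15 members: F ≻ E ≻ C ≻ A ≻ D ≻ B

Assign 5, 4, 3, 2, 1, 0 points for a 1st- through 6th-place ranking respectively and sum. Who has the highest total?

E: 32·3 + 38·4 + 11·0 + 27·5 + 10·2 + 37·4 + 15·4 = 611
B: 32·2 + 38·3 + 11·4 + 27·2 + 10·4 + 37·3 + 15·0 = 427
C: 32·5 + 38·1 + 11·1 + 27·4 + 10·1 + 37·0 + 15·3 = 372
A: 32·0 + 38·2 + 11·2 + 27·1 + 10·5 + 37·2 + 15·2 = 279
D: 32·1 + 38·5 + 11·3 + 27·0 + 10·3 + 37·1 + 15·1 = 337
F: 32·4 + 38·0 + 11·5 + 27·3 + 10·0 + 37·5 + 15·5 = 524
E has the highest Borda score (611).

E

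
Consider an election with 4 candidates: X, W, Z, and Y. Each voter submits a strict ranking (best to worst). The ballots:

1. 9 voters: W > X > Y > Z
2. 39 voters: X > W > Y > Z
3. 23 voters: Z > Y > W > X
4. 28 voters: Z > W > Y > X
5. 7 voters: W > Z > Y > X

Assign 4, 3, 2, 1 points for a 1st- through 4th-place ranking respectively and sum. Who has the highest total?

X: 9·3 + 39·4 + 23·1 + 28·1 + 7·1 = 241
W: 9·4 + 39·3 + 23·2 + 28·3 + 7·4 = 311
Z: 9·1 + 39·1 + 23·4 + 28·4 + 7·3 = 273
Y: 9·2 + 39·2 + 23·3 + 28·2 + 7·2 = 235
W has the highest Borda score (311).

W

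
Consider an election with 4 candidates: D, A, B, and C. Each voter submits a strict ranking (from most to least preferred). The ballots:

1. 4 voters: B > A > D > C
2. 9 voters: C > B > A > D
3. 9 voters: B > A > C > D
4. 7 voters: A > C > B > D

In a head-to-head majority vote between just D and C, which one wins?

C

Voters preferring D to C: 4; preferring C to D: 25.
C wins the head-to-head.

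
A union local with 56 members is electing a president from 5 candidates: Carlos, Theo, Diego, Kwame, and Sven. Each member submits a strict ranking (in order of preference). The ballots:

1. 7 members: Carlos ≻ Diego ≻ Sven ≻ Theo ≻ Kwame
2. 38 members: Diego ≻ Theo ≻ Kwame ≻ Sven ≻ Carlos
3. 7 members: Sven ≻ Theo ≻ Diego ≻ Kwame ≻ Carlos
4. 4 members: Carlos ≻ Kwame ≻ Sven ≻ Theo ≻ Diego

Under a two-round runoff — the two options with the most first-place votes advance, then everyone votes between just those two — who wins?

Round 1 first-place votes: Carlos 11, Theo 0, Diego 38, Kwame 0, Sven 7.
Diego and Carlos advance.
Runoff: Diego is preferred to Carlos by 45 voters; Carlos by 11.
Diego wins the runoff.

Diego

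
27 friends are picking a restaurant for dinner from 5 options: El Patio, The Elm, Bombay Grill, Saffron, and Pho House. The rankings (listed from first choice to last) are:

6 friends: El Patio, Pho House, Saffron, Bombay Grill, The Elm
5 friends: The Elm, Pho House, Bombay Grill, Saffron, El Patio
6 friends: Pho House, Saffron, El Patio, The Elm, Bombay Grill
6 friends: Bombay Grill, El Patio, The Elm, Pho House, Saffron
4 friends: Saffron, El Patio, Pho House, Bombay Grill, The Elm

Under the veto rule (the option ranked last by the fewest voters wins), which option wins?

Last-place votes: El Patio 5, The Elm 10, Bombay Grill 6, Saffron 6, Pho House 0.
Pho House is ranked last by the fewest voters, so Pho House wins.

Pho House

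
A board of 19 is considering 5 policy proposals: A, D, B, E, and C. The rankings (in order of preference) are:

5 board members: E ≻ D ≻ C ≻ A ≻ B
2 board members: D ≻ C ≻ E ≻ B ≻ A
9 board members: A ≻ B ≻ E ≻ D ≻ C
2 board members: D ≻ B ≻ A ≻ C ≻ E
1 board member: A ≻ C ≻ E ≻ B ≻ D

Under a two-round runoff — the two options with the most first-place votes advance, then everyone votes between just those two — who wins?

Round 1 first-place votes: A 10, D 4, B 0, E 5, C 0.
A and E advance.
Runoff: A is preferred to E by 12 voters; E by 7.
A wins the runoff.

A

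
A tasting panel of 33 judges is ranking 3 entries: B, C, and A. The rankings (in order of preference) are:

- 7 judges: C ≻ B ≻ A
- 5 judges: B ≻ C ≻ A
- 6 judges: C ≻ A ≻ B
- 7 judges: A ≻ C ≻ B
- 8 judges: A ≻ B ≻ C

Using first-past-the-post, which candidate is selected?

A

First-place votes: B 5, C 13, A 15.
A has the most first-place votes.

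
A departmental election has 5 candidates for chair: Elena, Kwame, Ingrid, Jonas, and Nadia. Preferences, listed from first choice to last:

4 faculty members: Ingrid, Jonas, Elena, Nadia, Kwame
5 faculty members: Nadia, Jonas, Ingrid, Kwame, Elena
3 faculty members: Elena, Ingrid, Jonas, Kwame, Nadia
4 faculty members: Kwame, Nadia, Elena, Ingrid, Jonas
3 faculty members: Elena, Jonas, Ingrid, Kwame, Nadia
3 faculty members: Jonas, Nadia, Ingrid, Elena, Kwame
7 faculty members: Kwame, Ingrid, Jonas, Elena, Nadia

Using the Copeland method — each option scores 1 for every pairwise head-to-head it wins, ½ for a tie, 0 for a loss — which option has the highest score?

Ingrid

Elena: beats Nadia; loses to Kwame, Ingrid, and Jonas → score 1.
Kwame: beats Elena and Nadia; loses to Ingrid and Jonas → score 2.
Ingrid: beats Elena, Kwame, Jonas, and Nadia → score 4.
Jonas: beats Elena, Kwame, and Nadia; loses to Ingrid → score 3.
Nadia: loses to Elena, Kwame, Ingrid, and Jonas → score 0.
Ingrid has the best pairwise record.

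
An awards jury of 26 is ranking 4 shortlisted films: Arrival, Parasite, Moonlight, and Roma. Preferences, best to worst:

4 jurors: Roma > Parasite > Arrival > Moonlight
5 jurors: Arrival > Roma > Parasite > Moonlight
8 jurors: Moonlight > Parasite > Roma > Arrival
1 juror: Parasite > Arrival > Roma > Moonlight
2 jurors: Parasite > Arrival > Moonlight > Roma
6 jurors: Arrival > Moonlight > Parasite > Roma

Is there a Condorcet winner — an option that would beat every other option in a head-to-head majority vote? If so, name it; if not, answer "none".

Checking pairwise contests:
Parasite beats Arrival 15–11.
Moonlight beats Parasite 14–12.
Arrival beats Moonlight 18–8.
Arrival beats Roma 14–12.
Every option loses at least one head-to-head, so there is no Condorcet winner.

none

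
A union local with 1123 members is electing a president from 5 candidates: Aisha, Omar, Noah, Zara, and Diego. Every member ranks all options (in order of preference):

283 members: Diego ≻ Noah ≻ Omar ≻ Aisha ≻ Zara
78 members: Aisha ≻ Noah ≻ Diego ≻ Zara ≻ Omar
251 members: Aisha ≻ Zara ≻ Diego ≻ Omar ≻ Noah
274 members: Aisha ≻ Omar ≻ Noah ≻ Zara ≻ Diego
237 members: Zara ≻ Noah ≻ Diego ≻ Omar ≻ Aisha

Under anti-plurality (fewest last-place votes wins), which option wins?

Omar

Last-place votes: Aisha 237, Omar 78, Noah 251, Zara 283, Diego 274.
Omar is ranked last by the fewest voters, so Omar wins.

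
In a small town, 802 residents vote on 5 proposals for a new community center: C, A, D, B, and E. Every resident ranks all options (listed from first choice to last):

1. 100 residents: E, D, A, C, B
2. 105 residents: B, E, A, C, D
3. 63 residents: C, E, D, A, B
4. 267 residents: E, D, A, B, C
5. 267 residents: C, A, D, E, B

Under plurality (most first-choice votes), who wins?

E

First-place votes: C 330, A 0, D 0, B 105, E 367.
E has the most first-place votes.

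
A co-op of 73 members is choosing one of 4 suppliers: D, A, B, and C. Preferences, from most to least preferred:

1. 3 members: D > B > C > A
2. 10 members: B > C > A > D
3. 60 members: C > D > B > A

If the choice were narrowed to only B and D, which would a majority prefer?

D

Voters preferring B to D: 10; preferring D to B: 63.
D wins the head-to-head.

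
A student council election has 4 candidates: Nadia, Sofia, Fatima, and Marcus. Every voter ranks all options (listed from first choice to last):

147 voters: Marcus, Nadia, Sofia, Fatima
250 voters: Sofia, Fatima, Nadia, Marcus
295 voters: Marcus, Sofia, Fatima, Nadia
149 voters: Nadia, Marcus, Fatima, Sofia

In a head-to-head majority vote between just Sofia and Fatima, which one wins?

Voters preferring Sofia to Fatima: 692; preferring Fatima to Sofia: 149.
Sofia wins the head-to-head.

Sofia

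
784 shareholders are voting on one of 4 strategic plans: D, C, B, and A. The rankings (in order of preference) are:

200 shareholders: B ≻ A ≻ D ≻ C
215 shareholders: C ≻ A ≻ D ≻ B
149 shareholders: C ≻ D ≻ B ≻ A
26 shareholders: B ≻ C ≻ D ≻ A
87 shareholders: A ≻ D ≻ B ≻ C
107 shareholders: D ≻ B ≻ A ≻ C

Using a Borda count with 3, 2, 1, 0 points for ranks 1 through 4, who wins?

D: 200·1 + 215·1 + 149·2 + 26·1 + 87·2 + 107·3 = 1234
C: 200·0 + 215·3 + 149·3 + 26·2 + 87·0 + 107·0 = 1144
B: 200·3 + 215·0 + 149·1 + 26·3 + 87·1 + 107·2 = 1128
A: 200·2 + 215·2 + 149·0 + 26·0 + 87·3 + 107·1 = 1198
D has the highest Borda score (1234).

D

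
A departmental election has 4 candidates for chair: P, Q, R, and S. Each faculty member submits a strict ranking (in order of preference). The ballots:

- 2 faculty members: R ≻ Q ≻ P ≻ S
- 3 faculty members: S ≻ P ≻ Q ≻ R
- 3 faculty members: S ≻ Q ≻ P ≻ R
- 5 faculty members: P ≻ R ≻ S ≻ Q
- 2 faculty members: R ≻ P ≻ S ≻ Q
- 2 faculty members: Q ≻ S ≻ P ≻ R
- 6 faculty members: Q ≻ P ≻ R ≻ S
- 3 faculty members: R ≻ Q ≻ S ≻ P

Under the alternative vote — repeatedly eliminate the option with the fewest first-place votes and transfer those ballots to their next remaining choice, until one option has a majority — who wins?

Q

Round 1: P 5, Q 8, R 7, S 6. Eliminate P.
Round 2: Q 8, R 12, S 6. Eliminate S.
Round 3: Q 14, R 12. Q has a majority.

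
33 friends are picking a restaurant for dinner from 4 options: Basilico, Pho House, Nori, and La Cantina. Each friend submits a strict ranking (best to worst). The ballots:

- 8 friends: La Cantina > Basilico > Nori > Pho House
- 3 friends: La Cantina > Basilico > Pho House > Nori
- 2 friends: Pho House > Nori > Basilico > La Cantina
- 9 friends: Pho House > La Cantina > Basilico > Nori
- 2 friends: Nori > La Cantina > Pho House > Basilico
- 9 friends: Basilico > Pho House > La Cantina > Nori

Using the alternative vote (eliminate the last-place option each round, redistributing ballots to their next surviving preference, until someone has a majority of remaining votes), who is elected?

Pho House

Round 1: Basilico 9, Pho House 11, Nori 2, La Cantina 11. Eliminate Nori.
Round 2: Basilico 9, Pho House 11, La Cantina 13. Eliminate Basilico.
Round 3: Pho House 20, La Cantina 13. Pho House has a majority.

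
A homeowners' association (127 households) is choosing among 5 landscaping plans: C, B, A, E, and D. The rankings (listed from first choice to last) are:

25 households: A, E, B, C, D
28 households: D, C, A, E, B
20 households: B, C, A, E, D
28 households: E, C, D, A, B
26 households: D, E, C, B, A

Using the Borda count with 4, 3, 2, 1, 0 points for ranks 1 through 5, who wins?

C: 25·1 + 28·3 + 20·3 + 28·3 + 26·2 = 305
B: 25·2 + 28·0 + 20·4 + 28·0 + 26·1 = 156
A: 25·4 + 28·2 + 20·2 + 28·1 + 26·0 = 224
E: 25·3 + 28·1 + 20·1 + 28·4 + 26·3 = 313
D: 25·0 + 28·4 + 20·0 + 28·2 + 26·4 = 272
E has the highest Borda score (313).

E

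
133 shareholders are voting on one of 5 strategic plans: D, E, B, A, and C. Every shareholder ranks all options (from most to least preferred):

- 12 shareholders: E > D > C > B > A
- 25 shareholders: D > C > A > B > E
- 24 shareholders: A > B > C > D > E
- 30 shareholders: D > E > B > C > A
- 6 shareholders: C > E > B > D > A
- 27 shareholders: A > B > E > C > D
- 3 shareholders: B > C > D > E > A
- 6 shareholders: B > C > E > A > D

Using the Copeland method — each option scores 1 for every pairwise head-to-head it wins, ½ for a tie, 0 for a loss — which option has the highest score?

D: beats E, B, A, and C → score 4.
E: beats C; loses to D, B, and A → score 1.
B: beats E and C; loses to D and A → score 2.
A: beats E and B; loses to D and C → score 2.
C: beats A; loses to D, E, and B → score 1.
D has the best pairwise record.

D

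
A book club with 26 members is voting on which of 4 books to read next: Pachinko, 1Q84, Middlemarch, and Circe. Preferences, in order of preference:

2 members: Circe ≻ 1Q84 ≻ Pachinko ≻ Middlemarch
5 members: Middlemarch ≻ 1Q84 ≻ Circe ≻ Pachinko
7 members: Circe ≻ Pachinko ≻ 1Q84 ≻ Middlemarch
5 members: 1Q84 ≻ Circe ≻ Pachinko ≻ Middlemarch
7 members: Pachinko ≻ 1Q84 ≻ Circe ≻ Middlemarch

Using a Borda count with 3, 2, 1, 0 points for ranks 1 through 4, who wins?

Pachinko: 2·1 + 5·0 + 7·2 + 5·1 + 7·3 = 42
1Q84: 2·2 + 5·2 + 7·1 + 5·3 + 7·2 = 50
Middlemarch: 2·0 + 5·3 + 7·0 + 5·0 + 7·0 = 15
Circe: 2·3 + 5·1 + 7·3 + 5·2 + 7·1 = 49
1Q84 has the highest Borda score (50).

1Q84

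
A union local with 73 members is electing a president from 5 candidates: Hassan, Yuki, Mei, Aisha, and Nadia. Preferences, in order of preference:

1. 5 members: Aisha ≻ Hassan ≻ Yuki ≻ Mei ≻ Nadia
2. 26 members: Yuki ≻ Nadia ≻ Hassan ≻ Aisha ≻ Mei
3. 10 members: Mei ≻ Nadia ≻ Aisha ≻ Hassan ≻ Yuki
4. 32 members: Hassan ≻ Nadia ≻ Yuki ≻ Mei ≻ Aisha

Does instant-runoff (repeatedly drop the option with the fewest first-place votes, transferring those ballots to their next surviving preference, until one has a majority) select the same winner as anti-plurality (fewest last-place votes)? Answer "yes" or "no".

yes

Instant-runoff — R1 Hassan 32, Yuki 26, Mei 10, Aisha 5, Nadia 0 (Nadia out); R2 Hassan 32, Yuki 26, Mei 10, Aisha 5 (Aisha out); R3 Hassan 37, Yuki 26, Mei 10 (Hassan winner). Winner: Hassan.
Anti-plurality — last-place votes: Hassan 0, Yuki 10, Mei 26, Aisha 32, Nadia 5. Winner: Hassan.
The two methods agree.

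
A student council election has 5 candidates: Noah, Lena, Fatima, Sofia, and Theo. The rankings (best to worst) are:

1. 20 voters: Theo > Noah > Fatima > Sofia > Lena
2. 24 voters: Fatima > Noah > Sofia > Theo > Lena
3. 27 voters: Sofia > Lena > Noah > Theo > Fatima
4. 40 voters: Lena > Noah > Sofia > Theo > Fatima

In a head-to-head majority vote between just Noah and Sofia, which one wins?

Voters preferring Noah to Sofia: 84; preferring Sofia to Noah: 27.
Noah wins the head-to-head.

Noah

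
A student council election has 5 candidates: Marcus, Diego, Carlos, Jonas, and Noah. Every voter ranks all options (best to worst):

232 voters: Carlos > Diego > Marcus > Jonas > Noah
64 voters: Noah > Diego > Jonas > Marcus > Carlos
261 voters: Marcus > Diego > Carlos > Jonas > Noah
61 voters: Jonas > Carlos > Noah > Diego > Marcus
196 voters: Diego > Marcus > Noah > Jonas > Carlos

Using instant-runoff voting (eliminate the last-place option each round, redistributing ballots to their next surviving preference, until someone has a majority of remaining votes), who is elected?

Marcus

Round 1: Marcus 261, Diego 196, Carlos 232, Jonas 61, Noah 64. Eliminate Jonas.
Round 2: Marcus 261, Diego 196, Carlos 293, Noah 64. Eliminate Noah.
Round 3: Marcus 261, Diego 260, Carlos 293. Eliminate Diego.
Round 4: Marcus 521, Carlos 293. Marcus has a majority.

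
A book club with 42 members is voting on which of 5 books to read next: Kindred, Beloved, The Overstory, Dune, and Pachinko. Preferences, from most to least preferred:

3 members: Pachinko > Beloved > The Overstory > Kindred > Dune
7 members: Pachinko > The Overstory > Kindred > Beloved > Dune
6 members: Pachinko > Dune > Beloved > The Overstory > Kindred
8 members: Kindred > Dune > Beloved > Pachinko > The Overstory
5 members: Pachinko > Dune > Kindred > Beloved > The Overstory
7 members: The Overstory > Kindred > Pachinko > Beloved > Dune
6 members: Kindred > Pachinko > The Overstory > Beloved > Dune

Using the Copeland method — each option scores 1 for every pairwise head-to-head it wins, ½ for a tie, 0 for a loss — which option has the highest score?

Kindred: beats Beloved and Dune; ties Pachinko; loses to The Overstory → score 2.5.
Beloved: beats The Overstory and Dune; loses to Kindred and Pachinko → score 2.
The Overstory: beats Kindred and Dune; loses to Beloved and Pachinko → score 2.
Dune: loses to Kindred, Beloved, The Overstory, and Pachinko → score 0.
Pachinko: beats Beloved, The Overstory, and Dune; ties Kindred → score 3.5.
Pachinko has the best pairwise record.

Pachinko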